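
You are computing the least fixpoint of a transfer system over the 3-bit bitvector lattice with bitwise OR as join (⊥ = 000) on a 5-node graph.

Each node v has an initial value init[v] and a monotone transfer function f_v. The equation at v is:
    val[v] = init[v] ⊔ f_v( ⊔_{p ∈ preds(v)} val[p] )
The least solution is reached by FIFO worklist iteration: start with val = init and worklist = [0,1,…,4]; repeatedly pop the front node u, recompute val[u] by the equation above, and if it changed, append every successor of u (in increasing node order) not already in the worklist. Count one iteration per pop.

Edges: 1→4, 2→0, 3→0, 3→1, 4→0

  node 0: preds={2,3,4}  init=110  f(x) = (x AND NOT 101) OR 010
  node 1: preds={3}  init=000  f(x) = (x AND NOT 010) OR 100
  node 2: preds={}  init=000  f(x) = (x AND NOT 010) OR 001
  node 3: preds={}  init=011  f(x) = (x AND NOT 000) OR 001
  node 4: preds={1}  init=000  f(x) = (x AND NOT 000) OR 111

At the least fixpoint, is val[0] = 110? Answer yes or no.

Iteration log — 6 steps:
  step 1. node 0  ⊔preds=011  new=110  stable
  step 2. node 1  ⊔preds=011  new=101  old=000  +wl: 
  step 3. node 2  ⊔preds=000  new=001  old=000  +wl: 0
  step 4. node 3  ⊔preds=000  new=011  stable
  step 5. node 4  ⊔preds=101  new=111  old=000  +wl: 
  step 6. node 0  ⊔preds=111  new=110  stable

Least fixpoint reached:
  node 0: 110
  node 1: 101
  node 2: 001
  node 3: 011
  node 4: 111

yes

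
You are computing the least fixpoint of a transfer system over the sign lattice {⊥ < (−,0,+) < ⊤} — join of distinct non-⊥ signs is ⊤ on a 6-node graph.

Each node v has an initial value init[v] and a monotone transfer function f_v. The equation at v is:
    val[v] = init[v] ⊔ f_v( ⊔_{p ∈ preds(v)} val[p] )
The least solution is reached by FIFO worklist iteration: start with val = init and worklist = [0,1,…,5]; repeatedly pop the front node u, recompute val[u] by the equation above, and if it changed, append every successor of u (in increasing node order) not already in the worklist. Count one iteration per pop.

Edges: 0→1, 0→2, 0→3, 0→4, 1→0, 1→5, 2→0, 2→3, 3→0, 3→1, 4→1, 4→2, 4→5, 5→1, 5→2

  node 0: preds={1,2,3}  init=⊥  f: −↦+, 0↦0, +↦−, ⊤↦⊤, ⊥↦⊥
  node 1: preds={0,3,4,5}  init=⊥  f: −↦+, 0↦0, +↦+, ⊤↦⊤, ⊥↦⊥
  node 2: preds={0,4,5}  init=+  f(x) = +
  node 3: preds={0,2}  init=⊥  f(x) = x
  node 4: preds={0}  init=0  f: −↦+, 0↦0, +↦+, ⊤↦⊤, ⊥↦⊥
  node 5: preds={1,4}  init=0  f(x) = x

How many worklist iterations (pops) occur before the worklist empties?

11

Worklist (11 pops):
  #1 pop 0: in=+ → − (was ⊥); enqueue []
  #2 pop 1: in=⊤ → ⊤ (was ⊥); enqueue [0]
  #3 pop 2: in=⊤ → + (no change)
  #4 pop 3: in=⊤ → ⊤ (was ⊥); enqueue [1]
  #5 pop 4: in=− → ⊤ (was 0); enqueue [2]
  #6 pop 5: in=⊤ → ⊤ (was 0); enqueue []
  #7 pop 0: in=⊤ → ⊤ (was −); enqueue [3,4]
  #8 pop 1: in=⊤ → ⊤ (no change)
  #9 pop 2: in=⊤ → + (no change)
  #10 pop 3: in=⊤ → ⊤ (no change)
  #11 pop 4: in=⊤ → ⊤ (no change)

Fixpoint:
  val[0] = ⊤
  val[1] = ⊤
  val[2] = +
  val[3] = ⊤
  val[4] = ⊤
  val[5] = ⊤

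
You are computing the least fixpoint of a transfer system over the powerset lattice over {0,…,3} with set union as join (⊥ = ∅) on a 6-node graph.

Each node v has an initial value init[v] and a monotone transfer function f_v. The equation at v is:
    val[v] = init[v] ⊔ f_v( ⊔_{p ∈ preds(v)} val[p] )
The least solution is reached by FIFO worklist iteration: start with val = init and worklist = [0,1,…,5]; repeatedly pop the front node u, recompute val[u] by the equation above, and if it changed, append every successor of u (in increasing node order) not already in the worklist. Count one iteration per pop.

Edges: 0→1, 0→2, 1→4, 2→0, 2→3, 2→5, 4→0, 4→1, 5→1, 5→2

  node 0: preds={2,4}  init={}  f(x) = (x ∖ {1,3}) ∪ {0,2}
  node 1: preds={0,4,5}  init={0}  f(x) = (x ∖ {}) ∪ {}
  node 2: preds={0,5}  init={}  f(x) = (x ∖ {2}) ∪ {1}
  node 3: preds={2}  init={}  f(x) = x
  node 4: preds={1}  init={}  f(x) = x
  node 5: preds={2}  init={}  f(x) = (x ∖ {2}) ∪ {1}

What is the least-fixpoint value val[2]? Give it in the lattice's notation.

Trace (12 dequeues):
  [1] u=0 | in {} | out {0,2} | prev {} | push {}
  [2] u=1 | in {0,2} | out {0,2} | prev {0} | push {}
  [3] u=2 | in {0,2} | out {0,1} | prev {} | push {0}
  [4] u=3 | in {0,1} | out {0,1} | prev {} | push {}
  [5] u=4 | in {0,2} | out {0,2} | prev {} | push {1}
  [6] u=5 | in {0,1} | out {0,1} | prev {} | push {2}
  [7] u=0 | in {0,1,2} | out {0,2} | ==
  [8] u=1 | in {0,1,2} | out {0,1,2} | prev {0,2} | push {4}
  [9] u=2 | in {0,1,2} | out {0,1} | ==
  [10] u=4 | in {0,1,2} | out {0,1,2} | prev {0,2} | push {0,1}
  [11] u=0 | in {0,1,2} | out {0,2} | ==
  [12] u=1 | in {0,1,2} | out {0,1,2} | ==

Converged values:
  [0] {0,2}
  [1] {0,1,2}
  [2] {0,1}
  [3] {0,1}
  [4] {0,1,2}
  [5] {0,1}

{0,1}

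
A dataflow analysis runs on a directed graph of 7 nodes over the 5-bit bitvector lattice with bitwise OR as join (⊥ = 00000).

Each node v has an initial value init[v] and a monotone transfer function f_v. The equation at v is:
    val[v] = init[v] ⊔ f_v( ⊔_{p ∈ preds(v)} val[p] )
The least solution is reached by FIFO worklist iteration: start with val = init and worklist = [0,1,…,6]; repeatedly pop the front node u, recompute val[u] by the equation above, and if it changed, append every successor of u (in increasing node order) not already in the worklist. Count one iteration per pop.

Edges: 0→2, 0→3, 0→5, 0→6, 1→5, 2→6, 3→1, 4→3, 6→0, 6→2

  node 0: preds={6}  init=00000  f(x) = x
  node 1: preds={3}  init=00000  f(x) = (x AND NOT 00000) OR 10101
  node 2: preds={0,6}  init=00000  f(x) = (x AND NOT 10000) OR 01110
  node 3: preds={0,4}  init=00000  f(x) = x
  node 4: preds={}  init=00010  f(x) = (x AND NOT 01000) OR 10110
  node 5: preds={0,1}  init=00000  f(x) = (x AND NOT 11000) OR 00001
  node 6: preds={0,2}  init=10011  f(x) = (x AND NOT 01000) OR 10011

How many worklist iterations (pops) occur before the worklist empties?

Worklist (15 pops):
  #1 pop 0: in=10011 → 10011 (was 00000); enqueue []
  #2 pop 1: in=00000 → 10101 (was 00000); enqueue []
  #3 pop 2: in=10011 → 01111 (was 00000); enqueue []
  #4 pop 3: in=10011 → 10011 (was 00000); enqueue [1]
  #5 pop 4: in=00000 → 10110 (was 00010); enqueue [3]
  #6 pop 5: in=10111 → 00111 (was 00000); enqueue []
  #7 pop 6: in=11111 → 10111 (was 10011); enqueue [0,2]
  #8 pop 1: in=10011 → 10111 (was 10101); enqueue [5]
  #9 pop 3: in=10111 → 10111 (was 10011); enqueue [1]
  #10 pop 0: in=10111 → 10111 (was 10011); enqueue [3,6]
  #11 pop 2: in=10111 → 01111 (no change)
  #12 pop 5: in=10111 → 00111 (no change)
  #13 pop 1: in=10111 → 10111 (no change)
  #14 pop 3: in=10111 → 10111 (no change)
  #15 pop 6: in=11111 → 10111 (no change)

Fixpoint:
  val[0] = 10111
  val[1] = 10111
  val[2] = 01111
  val[3] = 10111
  val[4] = 10110
  val[5] = 00111
  val[6] = 10111

15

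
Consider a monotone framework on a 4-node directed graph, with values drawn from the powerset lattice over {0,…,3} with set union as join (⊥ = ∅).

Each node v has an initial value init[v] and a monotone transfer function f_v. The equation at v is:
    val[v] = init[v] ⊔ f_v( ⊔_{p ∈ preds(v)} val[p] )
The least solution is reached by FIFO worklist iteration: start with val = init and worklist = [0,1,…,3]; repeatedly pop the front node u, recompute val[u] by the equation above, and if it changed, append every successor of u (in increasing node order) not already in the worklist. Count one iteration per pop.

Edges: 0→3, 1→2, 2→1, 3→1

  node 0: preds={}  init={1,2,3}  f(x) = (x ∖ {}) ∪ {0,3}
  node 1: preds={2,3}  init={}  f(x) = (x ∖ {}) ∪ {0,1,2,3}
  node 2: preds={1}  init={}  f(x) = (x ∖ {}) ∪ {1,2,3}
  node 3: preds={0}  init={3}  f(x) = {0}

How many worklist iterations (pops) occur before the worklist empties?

5

Iteration log — 5 steps:
  step 1. node 0  ⊔preds={}  new={0,1,2,3}  old={1,2,3}  +wl: 
  step 2. node 1  ⊔preds={3}  new={0,1,2,3}  old={}  +wl: 
  step 3. node 2  ⊔preds={0,1,2,3}  new={0,1,2,3}  old={}  +wl: 1
  step 4. node 3  ⊔preds={0,1,2,3}  new={0,3}  old={3}  +wl: 
  step 5. node 1  ⊔preds={0,1,2,3}  new={0,1,2,3}  stable

Least fixpoint reached:
  node 0: {0,1,2,3}
  node 1: {0,1,2,3}
  node 2: {0,1,2,3}
  node 3: {0,3}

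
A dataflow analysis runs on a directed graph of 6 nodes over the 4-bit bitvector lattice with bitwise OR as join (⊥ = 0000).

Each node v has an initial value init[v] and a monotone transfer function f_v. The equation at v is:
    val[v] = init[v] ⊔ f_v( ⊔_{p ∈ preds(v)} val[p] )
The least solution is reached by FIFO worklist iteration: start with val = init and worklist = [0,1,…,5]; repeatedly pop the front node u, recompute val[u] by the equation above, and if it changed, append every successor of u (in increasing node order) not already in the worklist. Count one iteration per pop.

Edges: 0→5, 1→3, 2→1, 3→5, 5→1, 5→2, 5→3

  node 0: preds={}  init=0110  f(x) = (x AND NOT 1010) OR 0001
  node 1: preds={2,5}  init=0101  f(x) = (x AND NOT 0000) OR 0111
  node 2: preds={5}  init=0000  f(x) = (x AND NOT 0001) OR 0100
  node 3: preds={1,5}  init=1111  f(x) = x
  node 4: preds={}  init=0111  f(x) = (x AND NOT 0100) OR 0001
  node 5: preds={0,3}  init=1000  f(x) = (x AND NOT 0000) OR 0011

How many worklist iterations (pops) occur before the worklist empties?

Worklist (10 pops):
  #1 pop 0: in=0000 → 0111 (was 0110); enqueue []
  #2 pop 1: in=1000 → 1111 (was 0101); enqueue []
  #3 pop 2: in=1000 → 1100 (was 0000); enqueue [1]
  #4 pop 3: in=1111 → 1111 (no change)
  #5 pop 4: in=0000 → 0111 (no change)
  #6 pop 5: in=1111 → 1111 (was 1000); enqueue [2,3]
  #7 pop 1: in=1111 → 1111 (no change)
  #8 pop 2: in=1111 → 1110 (was 1100); enqueue [1]
  #9 pop 3: in=1111 → 1111 (no change)
  #10 pop 1: in=1111 → 1111 (no change)

Fixpoint:
  val[0] = 0111
  val[1] = 1111
  val[2] = 1110
  val[3] = 1111
  val[4] = 0111
  val[5] = 1111

10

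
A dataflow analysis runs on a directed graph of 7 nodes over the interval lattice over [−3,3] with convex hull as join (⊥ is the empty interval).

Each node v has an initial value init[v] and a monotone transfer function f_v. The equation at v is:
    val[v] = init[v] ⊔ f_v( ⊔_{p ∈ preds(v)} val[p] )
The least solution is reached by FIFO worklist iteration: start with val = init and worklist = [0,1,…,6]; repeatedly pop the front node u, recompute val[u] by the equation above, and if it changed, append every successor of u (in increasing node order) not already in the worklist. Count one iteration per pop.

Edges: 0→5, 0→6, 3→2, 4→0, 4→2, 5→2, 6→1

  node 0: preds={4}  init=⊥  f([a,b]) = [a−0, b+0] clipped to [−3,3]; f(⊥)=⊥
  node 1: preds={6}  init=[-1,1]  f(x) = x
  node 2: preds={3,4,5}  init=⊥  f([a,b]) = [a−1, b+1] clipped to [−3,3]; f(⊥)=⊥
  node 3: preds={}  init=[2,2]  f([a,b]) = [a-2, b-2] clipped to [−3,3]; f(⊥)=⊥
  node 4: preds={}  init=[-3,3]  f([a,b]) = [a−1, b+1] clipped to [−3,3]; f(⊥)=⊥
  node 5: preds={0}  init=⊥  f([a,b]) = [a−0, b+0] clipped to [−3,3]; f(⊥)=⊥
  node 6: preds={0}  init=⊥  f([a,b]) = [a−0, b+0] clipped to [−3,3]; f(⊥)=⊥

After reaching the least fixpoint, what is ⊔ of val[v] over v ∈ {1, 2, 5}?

Worklist (9 pops):
  #1 pop 0: in=[-3,3] → [-3,3] (was ⊥); enqueue []
  #2 pop 1: in=⊥ → [-1,1] (no change)
  #3 pop 2: in=[-3,3] → [-3,3] (was ⊥); enqueue []
  #4 pop 3: in=⊥ → [2,2] (no change)
  #5 pop 4: in=⊥ → [-3,3] (no change)
  #6 pop 5: in=[-3,3] → [-3,3] (was ⊥); enqueue [2]
  #7 pop 6: in=[-3,3] → [-3,3] (was ⊥); enqueue [1]
  #8 pop 2: in=[-3,3] → [-3,3] (no change)
  #9 pop 1: in=[-3,3] → [-3,3] (was [-1,1]); enqueue []

Fixpoint:
  val[0] = [-3,3]
  val[1] = [-3,3]
  val[2] = [-3,3]
  val[3] = [2,2]
  val[4] = [-3,3]
  val[5] = [-3,3]
  val[6] = [-3,3]

[-3,3]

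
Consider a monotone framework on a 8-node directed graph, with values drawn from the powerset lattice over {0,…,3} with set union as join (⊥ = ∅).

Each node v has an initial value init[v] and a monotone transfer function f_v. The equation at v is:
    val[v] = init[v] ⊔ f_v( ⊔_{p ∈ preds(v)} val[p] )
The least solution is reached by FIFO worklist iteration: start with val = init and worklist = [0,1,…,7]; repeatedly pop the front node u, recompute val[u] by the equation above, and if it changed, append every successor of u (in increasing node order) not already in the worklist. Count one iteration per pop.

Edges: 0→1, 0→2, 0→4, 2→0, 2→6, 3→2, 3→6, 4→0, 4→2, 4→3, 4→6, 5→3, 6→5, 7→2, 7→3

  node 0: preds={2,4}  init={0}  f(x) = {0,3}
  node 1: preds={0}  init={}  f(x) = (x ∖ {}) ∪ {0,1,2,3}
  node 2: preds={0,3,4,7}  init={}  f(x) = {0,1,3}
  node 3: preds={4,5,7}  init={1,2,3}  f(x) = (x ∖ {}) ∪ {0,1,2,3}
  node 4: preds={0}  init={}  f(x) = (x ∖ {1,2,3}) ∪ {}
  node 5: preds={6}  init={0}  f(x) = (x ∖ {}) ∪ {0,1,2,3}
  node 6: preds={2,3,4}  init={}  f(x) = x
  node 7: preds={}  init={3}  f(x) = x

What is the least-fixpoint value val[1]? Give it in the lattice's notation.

{0,1,2,3}

Iteration log — 12 steps:
  step 1. node 0  ⊔preds={}  new={0,3}  old={0}  +wl: 
  step 2. node 1  ⊔preds={0,3}  new={0,1,2,3}  old={}  +wl: 
  step 3. node 2  ⊔preds={0,1,2,3}  new={0,1,3}  old={}  +wl: 0
  step 4. node 3  ⊔preds={0,3}  new={0,1,2,3}  old={1,2,3}  +wl: 2
  step 5. node 4  ⊔preds={0,3}  new={0}  old={}  +wl: 3
  step 6. node 5  ⊔preds={}  new={0,1,2,3}  old={0}  +wl: 
  step 7. node 6  ⊔preds={0,1,2,3}  new={0,1,2,3}  old={}  +wl: 5
  step 8. node 7  ⊔preds={}  new={3}  stable
  step 9. node 0  ⊔preds={0,1,3}  new={0,3}  stable
  step 10. node 2  ⊔preds={0,1,2,3}  new={0,1,3}  stable
  step 11. node 3  ⊔preds={0,1,2,3}  new={0,1,2,3}  stable
  step 12. node 5  ⊔preds={0,1,2,3}  new={0,1,2,3}  stable

Least fixpoint reached:
  node 0: {0,3}
  node 1: {0,1,2,3}
  node 2: {0,1,3}
  node 3: {0,1,2,3}
  node 4: {0}
  node 5: {0,1,2,3}
  node 6: {0,1,2,3}
  node 7: {3}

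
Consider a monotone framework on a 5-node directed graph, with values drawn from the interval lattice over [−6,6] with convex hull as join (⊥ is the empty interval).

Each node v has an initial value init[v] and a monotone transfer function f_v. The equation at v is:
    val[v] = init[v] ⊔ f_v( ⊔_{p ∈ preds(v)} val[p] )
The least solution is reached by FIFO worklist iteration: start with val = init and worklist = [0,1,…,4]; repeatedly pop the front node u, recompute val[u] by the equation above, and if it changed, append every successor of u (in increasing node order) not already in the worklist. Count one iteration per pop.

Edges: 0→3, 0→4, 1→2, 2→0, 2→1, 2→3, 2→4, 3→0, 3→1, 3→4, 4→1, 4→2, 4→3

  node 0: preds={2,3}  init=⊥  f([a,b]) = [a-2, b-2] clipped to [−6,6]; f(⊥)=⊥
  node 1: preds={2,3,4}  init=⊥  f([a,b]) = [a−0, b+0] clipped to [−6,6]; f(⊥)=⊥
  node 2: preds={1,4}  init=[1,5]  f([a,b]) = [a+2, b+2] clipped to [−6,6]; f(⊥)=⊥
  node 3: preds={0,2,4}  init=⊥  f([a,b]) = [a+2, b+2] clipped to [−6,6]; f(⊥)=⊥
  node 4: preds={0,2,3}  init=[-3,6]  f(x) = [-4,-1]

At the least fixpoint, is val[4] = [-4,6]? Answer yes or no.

Worklist (14 pops):
  #1 pop 0: in=[1,5] → [-1,3] (was ⊥); enqueue []
  #2 pop 1: in=[-3,6] → [-3,6] (was ⊥); enqueue []
  #3 pop 2: in=[-3,6] → [-1,6] (was [1,5]); enqueue [0,1]
  #4 pop 3: in=[-3,6] → [-1,6] (was ⊥); enqueue []
  #5 pop 4: in=[-1,6] → [-4,6] (was [-3,6]); enqueue [2,3]
  #6 pop 0: in=[-1,6] → [-3,4] (was [-1,3]); enqueue [4]
  #7 pop 1: in=[-4,6] → [-4,6] (was [-3,6]); enqueue []
  #8 pop 2: in=[-4,6] → [-2,6] (was [-1,6]); enqueue [0,1]
  #9 pop 3: in=[-4,6] → [-2,6] (was [-1,6]); enqueue []
  #10 pop 4: in=[-3,6] → [-4,6] (no change)
  #11 pop 0: in=[-2,6] → [-4,4] (was [-3,4]); enqueue [3,4]
  #12 pop 1: in=[-4,6] → [-4,6] (no change)
  #13 pop 3: in=[-4,6] → [-2,6] (no change)
  #14 pop 4: in=[-4,6] → [-4,6] (no change)

Fixpoint:
  val[0] = [-4,4]
  val[1] = [-4,6]
  val[2] = [-2,6]
  val[3] = [-2,6]
  val[4] = [-4,6]

yes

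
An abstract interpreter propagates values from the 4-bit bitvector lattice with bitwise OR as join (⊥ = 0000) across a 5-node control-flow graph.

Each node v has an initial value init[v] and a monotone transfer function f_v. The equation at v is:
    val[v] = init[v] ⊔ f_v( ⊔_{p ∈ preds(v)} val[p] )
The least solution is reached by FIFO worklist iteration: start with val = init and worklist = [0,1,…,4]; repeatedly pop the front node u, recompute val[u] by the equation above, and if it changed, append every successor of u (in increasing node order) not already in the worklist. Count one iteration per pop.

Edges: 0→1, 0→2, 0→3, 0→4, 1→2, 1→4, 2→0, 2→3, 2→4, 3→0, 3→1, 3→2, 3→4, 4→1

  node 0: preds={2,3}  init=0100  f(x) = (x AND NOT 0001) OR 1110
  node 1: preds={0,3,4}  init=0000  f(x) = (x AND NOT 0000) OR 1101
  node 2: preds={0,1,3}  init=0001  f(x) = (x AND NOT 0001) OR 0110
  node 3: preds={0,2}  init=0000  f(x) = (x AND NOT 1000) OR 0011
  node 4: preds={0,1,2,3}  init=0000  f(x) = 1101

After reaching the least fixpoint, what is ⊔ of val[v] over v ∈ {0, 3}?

1111

Trace (8 dequeues):
  [1] u=0 | in 0001 | out 1110 | prev 0100 | push {}
  [2] u=1 | in 1110 | out 1111 | prev 0000 | push {}
  [3] u=2 | in 1111 | out 1111 | prev 0001 | push {0}
  [4] u=3 | in 1111 | out 0111 | prev 0000 | push {1,2}
  [5] u=4 | in 1111 | out 1101 | prev 0000 | push {}
  [6] u=0 | in 1111 | out 1110 | ==
  [7] u=1 | in 1111 | out 1111 | ==
  [8] u=2 | in 1111 | out 1111 | ==

Converged values:
  [0] 1110
  [1] 1111
  [2] 1111
  [3] 0111
  [4] 1101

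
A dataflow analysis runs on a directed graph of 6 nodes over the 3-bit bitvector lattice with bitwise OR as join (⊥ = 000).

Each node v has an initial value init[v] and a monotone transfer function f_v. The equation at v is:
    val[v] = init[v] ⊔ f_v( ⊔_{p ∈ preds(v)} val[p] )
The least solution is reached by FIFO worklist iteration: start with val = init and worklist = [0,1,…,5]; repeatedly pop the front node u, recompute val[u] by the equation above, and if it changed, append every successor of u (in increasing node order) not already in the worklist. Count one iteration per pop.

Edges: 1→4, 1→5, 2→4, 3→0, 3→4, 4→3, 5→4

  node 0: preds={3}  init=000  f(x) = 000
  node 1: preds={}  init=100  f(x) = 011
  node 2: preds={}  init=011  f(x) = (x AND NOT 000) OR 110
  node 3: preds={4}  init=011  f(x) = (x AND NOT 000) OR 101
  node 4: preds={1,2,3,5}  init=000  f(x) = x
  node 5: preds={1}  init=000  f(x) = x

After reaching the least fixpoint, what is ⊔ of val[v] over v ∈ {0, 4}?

111

Trace (9 dequeues):
  [1] u=0 | in 011 | out 000 | ==
  [2] u=1 | in 000 | out 111 | prev 100 | push {}
  [3] u=2 | in 000 | out 111 | prev 011 | push {}
  [4] u=3 | in 000 | out 111 | prev 011 | push {0}
  [5] u=4 | in 111 | out 111 | prev 000 | push {3}
  [6] u=5 | in 111 | out 111 | prev 000 | push {4}
  [7] u=0 | in 111 | out 000 | ==
  [8] u=3 | in 111 | out 111 | ==
  [9] u=4 | in 111 | out 111 | ==

Converged values:
  [0] 000
  [1] 111
  [2] 111
  [3] 111
  [4] 111
  [5] 111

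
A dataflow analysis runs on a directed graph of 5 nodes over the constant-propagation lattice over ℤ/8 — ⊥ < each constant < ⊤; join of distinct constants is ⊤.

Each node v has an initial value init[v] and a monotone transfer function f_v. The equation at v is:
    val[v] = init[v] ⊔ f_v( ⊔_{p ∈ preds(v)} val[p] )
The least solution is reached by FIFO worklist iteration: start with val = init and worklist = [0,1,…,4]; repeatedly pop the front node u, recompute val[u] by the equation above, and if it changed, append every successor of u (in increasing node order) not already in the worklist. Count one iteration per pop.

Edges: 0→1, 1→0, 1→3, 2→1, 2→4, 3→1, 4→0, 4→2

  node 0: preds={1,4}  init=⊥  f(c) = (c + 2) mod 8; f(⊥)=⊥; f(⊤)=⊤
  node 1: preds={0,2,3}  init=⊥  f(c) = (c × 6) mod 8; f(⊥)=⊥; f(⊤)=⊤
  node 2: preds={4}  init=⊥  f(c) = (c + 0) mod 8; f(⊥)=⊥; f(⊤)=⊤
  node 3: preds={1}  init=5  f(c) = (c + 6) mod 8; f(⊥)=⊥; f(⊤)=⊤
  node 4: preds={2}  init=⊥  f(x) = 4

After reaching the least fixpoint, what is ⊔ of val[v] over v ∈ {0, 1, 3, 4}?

⊤

Iteration log — 12 steps:
  step 1. node 0  ⊔preds=⊥  new=⊥  stable
  step 2. node 1  ⊔preds=5  new=6  old=⊥  +wl: 0
  step 3. node 2  ⊔preds=⊥  new=⊥  stable
  step 4. node 3  ⊔preds=6  new=⊤  old=5  +wl: 1
  step 5. node 4  ⊔preds=⊥  new=4  old=⊥  +wl: 2
  step 6. node 0  ⊔preds=⊤  new=⊤  old=⊥  +wl: 
  step 7. node 1  ⊔preds=⊤  new=⊤  old=6  +wl: 0,3
  step 8. node 2  ⊔preds=4  new=4  old=⊥  +wl: 1,4
  step 9. node 0  ⊔preds=⊤  new=⊤  stable
  step 10. node 3  ⊔preds=⊤  new=⊤  stable
  step 11. node 1  ⊔preds=⊤  new=⊤  stable
  step 12. node 4  ⊔preds=4  new=4  stable

Least fixpoint reached:
  node 0: ⊤
  node 1: ⊤
  node 2: 4
  node 3: ⊤
  node 4: 4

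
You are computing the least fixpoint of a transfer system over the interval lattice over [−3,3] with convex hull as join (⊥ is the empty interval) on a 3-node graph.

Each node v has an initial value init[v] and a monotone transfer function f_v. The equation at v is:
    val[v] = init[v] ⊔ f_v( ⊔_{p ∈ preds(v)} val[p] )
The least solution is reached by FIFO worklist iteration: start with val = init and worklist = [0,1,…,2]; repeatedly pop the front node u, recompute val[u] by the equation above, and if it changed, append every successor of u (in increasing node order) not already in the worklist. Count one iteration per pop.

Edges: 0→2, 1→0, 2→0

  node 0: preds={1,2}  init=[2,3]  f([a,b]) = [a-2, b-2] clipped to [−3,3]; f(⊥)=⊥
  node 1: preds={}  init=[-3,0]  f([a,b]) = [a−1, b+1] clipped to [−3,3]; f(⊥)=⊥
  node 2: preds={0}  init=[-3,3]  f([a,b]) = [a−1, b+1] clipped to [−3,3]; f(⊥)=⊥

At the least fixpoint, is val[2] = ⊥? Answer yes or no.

Iteration log — 3 steps:
  step 1. node 0  ⊔preds=[-3,3]  new=[-3,3]  old=[2,3]  +wl: 
  step 2. node 1  ⊔preds=⊥  new=[-3,0]  stable
  step 3. node 2  ⊔preds=[-3,3]  new=[-3,3]  stable

Least fixpoint reached:
  node 0: [-3,3]
  node 1: [-3,0]
  node 2: [-3,3]

no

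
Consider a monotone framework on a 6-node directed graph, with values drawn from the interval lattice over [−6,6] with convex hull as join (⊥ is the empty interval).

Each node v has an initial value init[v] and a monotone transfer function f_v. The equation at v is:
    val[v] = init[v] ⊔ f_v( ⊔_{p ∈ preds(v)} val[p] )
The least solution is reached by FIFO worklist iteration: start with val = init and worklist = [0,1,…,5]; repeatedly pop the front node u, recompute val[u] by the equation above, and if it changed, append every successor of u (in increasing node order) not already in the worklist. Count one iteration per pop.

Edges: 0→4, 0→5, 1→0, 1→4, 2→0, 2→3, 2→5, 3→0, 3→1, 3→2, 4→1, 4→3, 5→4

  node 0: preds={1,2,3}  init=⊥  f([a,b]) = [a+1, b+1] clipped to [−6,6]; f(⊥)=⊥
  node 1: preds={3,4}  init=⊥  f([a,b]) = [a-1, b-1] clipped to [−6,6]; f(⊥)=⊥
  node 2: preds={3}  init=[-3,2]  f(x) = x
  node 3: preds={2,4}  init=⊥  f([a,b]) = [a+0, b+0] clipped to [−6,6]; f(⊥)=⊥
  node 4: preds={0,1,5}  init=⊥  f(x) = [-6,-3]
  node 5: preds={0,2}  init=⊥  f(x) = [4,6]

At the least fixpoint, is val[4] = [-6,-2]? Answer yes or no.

Iteration log — 18 steps:
  step 1. node 0  ⊔preds=[-3,2]  new=[-2,3]  old=⊥  +wl: 
  step 2. node 1  ⊔preds=⊥  new=⊥  stable
  step 3. node 2  ⊔preds=⊥  new=[-3,2]  stable
  step 4. node 3  ⊔preds=[-3,2]  new=[-3,2]  old=⊥  +wl: 0,1,2
  step 5. node 4  ⊔preds=[-2,3]  new=[-6,-3]  old=⊥  +wl: 3
  step 6. node 5  ⊔preds=[-3,3]  new=[4,6]  old=⊥  +wl: 4
  step 7. node 0  ⊔preds=[-3,2]  new=[-2,3]  stable
  step 8. node 1  ⊔preds=[-6,2]  new=[-6,1]  old=⊥  +wl: 0
  step 9. node 2  ⊔preds=[-3,2]  new=[-3,2]  stable
  step 10. node 3  ⊔preds=[-6,2]  new=[-6,2]  old=[-3,2]  +wl: 1,2
  step 11. node 4  ⊔preds=[-6,6]  new=[-6,-3]  stable
  step 12. node 0  ⊔preds=[-6,2]  new=[-5,3]  old=[-2,3]  +wl: 4,5
  step 13. node 1  ⊔preds=[-6,2]  new=[-6,1]  stable
  step 14. node 2  ⊔preds=[-6,2]  new=[-6,2]  old=[-3,2]  +wl: 0,3
  step 15. node 4  ⊔preds=[-6,6]  new=[-6,-3]  stable
  step 16. node 5  ⊔preds=[-6,3]  new=[4,6]  stable
  step 17. node 0  ⊔preds=[-6,2]  new=[-5,3]  stable
  step 18. node 3  ⊔preds=[-6,2]  new=[-6,2]  stable

Least fixpoint reached:
  node 0: [-5,3]
  node 1: [-6,1]
  node 2: [-6,2]
  node 3: [-6,2]
  node 4: [-6,-3]
  node 5: [4,6]

no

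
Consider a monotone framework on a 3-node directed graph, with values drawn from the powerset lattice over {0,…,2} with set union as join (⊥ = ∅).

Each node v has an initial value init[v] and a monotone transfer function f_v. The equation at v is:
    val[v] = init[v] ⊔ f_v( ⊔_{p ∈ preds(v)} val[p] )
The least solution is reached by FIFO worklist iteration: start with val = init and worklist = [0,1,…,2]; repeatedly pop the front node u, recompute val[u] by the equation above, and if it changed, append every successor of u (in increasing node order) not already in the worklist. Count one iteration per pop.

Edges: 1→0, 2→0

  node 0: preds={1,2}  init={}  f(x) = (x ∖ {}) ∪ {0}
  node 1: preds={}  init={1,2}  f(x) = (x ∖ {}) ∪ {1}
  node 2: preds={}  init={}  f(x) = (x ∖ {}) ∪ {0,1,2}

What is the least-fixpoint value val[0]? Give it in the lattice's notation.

Iteration log — 4 steps:
  step 1. node 0  ⊔preds={1,2}  new={0,1,2}  old={}  +wl: 
  step 2. node 1  ⊔preds={}  new={1,2}  stable
  step 3. node 2  ⊔preds={}  new={0,1,2}  old={}  +wl: 0
  step 4. node 0  ⊔preds={0,1,2}  new={0,1,2}  stable

Least fixpoint reached:
  node 0: {0,1,2}
  node 1: {1,2}
  node 2: {0,1,2}

{0,1,2}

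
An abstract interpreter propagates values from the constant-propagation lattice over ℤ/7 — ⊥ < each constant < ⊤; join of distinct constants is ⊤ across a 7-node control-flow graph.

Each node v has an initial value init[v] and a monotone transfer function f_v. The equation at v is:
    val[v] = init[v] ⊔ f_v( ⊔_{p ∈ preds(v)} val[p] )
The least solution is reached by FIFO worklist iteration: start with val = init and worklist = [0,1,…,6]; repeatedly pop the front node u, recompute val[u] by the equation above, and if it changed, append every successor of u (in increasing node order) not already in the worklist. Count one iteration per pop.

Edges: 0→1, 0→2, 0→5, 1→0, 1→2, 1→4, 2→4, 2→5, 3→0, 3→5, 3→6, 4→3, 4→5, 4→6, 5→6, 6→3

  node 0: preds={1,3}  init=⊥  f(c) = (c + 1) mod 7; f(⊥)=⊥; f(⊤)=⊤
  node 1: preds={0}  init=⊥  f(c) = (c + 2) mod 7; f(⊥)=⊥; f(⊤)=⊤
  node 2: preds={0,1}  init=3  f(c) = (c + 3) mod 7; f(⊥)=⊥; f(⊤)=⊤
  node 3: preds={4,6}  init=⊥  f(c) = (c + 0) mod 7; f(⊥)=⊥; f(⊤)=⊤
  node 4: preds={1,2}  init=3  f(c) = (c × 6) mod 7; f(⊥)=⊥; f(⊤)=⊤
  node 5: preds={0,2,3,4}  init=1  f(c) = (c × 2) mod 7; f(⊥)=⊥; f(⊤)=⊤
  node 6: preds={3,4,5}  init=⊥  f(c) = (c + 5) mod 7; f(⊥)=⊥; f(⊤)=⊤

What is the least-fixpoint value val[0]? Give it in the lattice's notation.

⊤

Iteration log — 20 steps:
  step 1. node 0  ⊔preds=⊥  new=⊥  stable
  step 2. node 1  ⊔preds=⊥  new=⊥  stable
  step 3. node 2  ⊔preds=⊥  new=3  stable
  step 4. node 3  ⊔preds=3  new=3  old=⊥  +wl: 0
  step 5. node 4  ⊔preds=3  new=⊤  old=3  +wl: 3
  step 6. node 5  ⊔preds=⊤  new=⊤  old=1  +wl: 
  step 7. node 6  ⊔preds=⊤  new=⊤  old=⊥  +wl: 
  step 8. node 0  ⊔preds=3  new=4  old=⊥  +wl: 1,2,5
  step 9. node 3  ⊔preds=⊤  new=⊤  old=3  +wl: 0,6
  step 10. node 1  ⊔preds=4  new=6  old=⊥  +wl: 4
  step 11. node 2  ⊔preds=⊤  new=⊤  old=3  +wl: 
  step 12. node 5  ⊔preds=⊤  new=⊤  stable
  step 13. node 0  ⊔preds=⊤  new=⊤  old=4  +wl: 1,2,5
  step 14. node 6  ⊔preds=⊤  new=⊤  stable
  step 15. node 4  ⊔preds=⊤  new=⊤  stable
  step 16. node 1  ⊔preds=⊤  new=⊤  old=6  +wl: 0,4
  step 17. node 2  ⊔preds=⊤  new=⊤  stable
  step 18. node 5  ⊔preds=⊤  new=⊤  stable
  step 19. node 0  ⊔preds=⊤  new=⊤  stable
  step 20. node 4  ⊔preds=⊤  new=⊤  stable

Least fixpoint reached:
  node 0: ⊤
  node 1: ⊤
  node 2: ⊤
  node 3: ⊤
  node 4: ⊤
  node 5: ⊤
  node 6: ⊤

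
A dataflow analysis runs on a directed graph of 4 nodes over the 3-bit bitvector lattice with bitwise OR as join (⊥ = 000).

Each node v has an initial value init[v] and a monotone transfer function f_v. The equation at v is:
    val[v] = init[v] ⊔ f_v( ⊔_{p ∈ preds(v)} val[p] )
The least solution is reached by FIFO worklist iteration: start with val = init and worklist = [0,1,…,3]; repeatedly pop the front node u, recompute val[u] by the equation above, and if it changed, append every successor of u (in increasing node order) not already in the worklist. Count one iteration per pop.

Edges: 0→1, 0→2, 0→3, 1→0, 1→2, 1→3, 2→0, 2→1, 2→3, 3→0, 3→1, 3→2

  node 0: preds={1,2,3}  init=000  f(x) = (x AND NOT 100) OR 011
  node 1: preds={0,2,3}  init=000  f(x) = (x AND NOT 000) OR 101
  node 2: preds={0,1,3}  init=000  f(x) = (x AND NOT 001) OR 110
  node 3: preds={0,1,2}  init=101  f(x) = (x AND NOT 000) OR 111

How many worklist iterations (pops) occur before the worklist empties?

7

Iteration log — 7 steps:
  step 1. node 0  ⊔preds=101  new=011  old=000  +wl: 
  step 2. node 1  ⊔preds=111  new=111  old=000  +wl: 0
  step 3. node 2  ⊔preds=111  new=110  old=000  +wl: 1
  step 4. node 3  ⊔preds=111  new=111  old=101  +wl: 2
  step 5. node 0  ⊔preds=111  new=011  stable
  step 6. node 1  ⊔preds=111  new=111  stable
  step 7. node 2  ⊔preds=111  new=110  stable

Least fixpoint reached:
  node 0: 011
  node 1: 111
  node 2: 110
  node 3: 111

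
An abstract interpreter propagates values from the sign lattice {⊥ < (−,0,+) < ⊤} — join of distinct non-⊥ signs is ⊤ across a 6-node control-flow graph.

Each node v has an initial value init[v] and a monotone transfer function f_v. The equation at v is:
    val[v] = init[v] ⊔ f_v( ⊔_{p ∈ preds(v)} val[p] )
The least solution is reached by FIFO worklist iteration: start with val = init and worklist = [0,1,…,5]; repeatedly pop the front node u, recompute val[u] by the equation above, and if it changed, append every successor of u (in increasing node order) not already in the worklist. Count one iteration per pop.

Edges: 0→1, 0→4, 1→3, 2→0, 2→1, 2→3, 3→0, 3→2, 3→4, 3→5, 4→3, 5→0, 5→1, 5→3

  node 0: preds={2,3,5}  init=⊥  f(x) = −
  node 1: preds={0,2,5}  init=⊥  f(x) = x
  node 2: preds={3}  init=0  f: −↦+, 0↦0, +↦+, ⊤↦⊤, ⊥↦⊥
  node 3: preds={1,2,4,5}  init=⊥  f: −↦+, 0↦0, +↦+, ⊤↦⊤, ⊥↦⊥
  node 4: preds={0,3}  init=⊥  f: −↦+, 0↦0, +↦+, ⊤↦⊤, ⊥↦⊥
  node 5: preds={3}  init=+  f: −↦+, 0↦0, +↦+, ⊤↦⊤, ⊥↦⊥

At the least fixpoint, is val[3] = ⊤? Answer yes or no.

Trace (11 dequeues):
  [1] u=0 | in ⊤ | out − | prev ⊥ | push {}
  [2] u=1 | in ⊤ | out ⊤ | prev ⊥ | push {}
  [3] u=2 | in ⊥ | out 0 | ==
  [4] u=3 | in ⊤ | out ⊤ | prev ⊥ | push {0,2}
  [5] u=4 | in ⊤ | out ⊤ | prev ⊥ | push {3}
  [6] u=5 | in ⊤ | out ⊤ | prev + | push {1}
  [7] u=0 | in ⊤ | out − | ==
  [8] u=2 | in ⊤ | out ⊤ | prev 0 | push {0}
  [9] u=3 | in ⊤ | out ⊤ | ==
  [10] u=1 | in ⊤ | out ⊤ | ==
  [11] u=0 | in ⊤ | out − | ==

Converged values:
  [0] −
  [1] ⊤
  [2] ⊤
  [3] ⊤
  [4] ⊤
  [5] ⊤

yes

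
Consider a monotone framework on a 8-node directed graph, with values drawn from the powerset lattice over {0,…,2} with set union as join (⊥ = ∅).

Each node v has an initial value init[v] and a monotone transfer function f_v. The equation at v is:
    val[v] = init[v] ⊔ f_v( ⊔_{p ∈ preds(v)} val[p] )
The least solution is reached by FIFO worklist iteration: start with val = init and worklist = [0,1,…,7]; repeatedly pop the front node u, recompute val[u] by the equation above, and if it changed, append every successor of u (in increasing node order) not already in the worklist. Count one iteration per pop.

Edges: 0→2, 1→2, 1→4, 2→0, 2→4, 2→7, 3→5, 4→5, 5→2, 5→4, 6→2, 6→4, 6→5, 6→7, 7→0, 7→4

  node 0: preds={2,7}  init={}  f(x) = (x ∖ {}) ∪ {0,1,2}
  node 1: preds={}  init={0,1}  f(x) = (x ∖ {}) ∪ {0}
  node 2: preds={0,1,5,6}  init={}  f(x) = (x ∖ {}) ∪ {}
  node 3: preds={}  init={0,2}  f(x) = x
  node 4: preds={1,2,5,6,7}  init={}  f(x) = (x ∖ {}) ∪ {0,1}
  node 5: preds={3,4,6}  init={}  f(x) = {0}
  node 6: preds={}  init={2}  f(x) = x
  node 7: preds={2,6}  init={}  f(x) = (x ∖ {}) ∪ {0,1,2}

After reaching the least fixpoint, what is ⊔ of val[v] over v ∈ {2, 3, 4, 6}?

Trace (11 dequeues):
  [1] u=0 | in {} | out {0,1,2} | prev {} | push {}
  [2] u=1 | in {} | out {0,1} | ==
  [3] u=2 | in {0,1,2} | out {0,1,2} | prev {} | push {0}
  [4] u=3 | in {} | out {0,2} | ==
  [5] u=4 | in {0,1,2} | out {0,1,2} | prev {} | push {}
  [6] u=5 | in {0,1,2} | out {0} | prev {} | push {2,4}
  [7] u=6 | in {} | out {2} | ==
  [8] u=7 | in {0,1,2} | out {0,1,2} | prev {} | push {}
  [9] u=0 | in {0,1,2} | out {0,1,2} | ==
  [10] u=2 | in {0,1,2} | out {0,1,2} | ==
  [11] u=4 | in {0,1,2} | out {0,1,2} | ==

Converged values:
  [0] {0,1,2}
  [1] {0,1}
  [2] {0,1,2}
  [3] {0,2}
  [4] {0,1,2}
  [5] {0}
  [6] {2}
  [7] {0,1,2}

{0,1,2}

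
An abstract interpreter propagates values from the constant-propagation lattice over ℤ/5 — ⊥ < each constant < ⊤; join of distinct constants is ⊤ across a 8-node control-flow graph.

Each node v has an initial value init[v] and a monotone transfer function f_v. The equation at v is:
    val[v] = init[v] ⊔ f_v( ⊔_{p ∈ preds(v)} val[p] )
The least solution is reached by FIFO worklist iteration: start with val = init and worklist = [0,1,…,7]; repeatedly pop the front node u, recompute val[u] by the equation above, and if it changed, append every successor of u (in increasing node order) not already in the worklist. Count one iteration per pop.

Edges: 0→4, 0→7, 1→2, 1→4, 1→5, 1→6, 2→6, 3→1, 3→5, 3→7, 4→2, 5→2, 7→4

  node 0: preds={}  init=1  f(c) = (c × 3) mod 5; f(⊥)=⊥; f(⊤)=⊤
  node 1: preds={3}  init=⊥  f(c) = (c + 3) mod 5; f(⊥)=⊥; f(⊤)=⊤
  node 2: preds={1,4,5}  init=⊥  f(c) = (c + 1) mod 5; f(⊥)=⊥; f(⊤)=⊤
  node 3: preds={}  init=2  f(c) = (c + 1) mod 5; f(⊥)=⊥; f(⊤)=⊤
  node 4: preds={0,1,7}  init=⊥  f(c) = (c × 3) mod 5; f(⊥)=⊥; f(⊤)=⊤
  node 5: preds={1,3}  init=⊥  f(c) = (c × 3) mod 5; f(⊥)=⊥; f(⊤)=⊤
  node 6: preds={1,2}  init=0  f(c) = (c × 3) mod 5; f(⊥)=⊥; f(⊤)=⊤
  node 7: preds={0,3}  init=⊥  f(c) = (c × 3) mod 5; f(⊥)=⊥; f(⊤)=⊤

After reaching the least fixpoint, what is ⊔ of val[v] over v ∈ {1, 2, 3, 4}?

Trace (11 dequeues):
  [1] u=0 | in ⊥ | out 1 | ==
  [2] u=1 | in 2 | out 0 | prev ⊥ | push {}
  [3] u=2 | in 0 | out 1 | prev ⊥ | push {}
  [4] u=3 | in ⊥ | out 2 | ==
  [5] u=4 | in ⊤ | out ⊤ | prev ⊥ | push {2}
  [6] u=5 | in ⊤ | out ⊤ | prev ⊥ | push {}
  [7] u=6 | in ⊤ | out ⊤ | prev 0 | push {}
  [8] u=7 | in ⊤ | out ⊤ | prev ⊥ | push {4}
  [9] u=2 | in ⊤ | out ⊤ | prev 1 | push {6}
  [10] u=4 | in ⊤ | out ⊤ | ==
  [11] u=6 | in ⊤ | out ⊤ | ==

Converged values:
  [0] 1
  [1] 0
  [2] ⊤
  [3] 2
  [4] ⊤
  [5] ⊤
  [6] ⊤
  [7] ⊤

⊤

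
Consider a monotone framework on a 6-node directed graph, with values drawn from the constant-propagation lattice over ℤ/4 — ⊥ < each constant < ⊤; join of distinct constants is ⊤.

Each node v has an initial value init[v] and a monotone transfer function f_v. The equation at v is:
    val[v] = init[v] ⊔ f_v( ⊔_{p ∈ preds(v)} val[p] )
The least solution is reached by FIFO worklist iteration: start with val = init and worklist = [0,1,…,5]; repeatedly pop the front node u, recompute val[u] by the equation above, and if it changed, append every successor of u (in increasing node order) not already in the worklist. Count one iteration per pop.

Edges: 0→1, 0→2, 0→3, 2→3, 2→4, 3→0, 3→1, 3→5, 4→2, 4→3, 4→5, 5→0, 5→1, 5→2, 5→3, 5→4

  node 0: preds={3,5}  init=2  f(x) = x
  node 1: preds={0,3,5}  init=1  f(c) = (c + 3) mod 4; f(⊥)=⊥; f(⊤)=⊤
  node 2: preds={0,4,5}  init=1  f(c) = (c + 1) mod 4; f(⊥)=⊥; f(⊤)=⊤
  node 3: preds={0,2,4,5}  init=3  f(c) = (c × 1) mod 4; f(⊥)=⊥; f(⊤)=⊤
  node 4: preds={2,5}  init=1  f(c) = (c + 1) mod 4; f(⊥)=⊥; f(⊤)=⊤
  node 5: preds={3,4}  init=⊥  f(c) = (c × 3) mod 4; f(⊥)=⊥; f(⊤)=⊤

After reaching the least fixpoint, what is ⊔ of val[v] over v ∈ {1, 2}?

Trace (11 dequeues):
  [1] u=0 | in 3 | out ⊤ | prev 2 | push {}
  [2] u=1 | in ⊤ | out ⊤ | prev 1 | push {}
  [3] u=2 | in ⊤ | out ⊤ | prev 1 | push {}
  [4] u=3 | in ⊤ | out ⊤ | prev 3 | push {0,1}
  [5] u=4 | in ⊤ | out ⊤ | prev 1 | push {2,3}
  [6] u=5 | in ⊤ | out ⊤ | prev ⊥ | push {4}
  [7] u=0 | in ⊤ | out ⊤ | ==
  [8] u=1 | in ⊤ | out ⊤ | ==
  [9] u=2 | in ⊤ | out ⊤ | ==
  [10] u=3 | in ⊤ | out ⊤ | ==
  [11] u=4 | in ⊤ | out ⊤ | ==

Converged values:
  [0] ⊤
  [1] ⊤
  [2] ⊤
  [3] ⊤
  [4] ⊤
  [5] ⊤

⊤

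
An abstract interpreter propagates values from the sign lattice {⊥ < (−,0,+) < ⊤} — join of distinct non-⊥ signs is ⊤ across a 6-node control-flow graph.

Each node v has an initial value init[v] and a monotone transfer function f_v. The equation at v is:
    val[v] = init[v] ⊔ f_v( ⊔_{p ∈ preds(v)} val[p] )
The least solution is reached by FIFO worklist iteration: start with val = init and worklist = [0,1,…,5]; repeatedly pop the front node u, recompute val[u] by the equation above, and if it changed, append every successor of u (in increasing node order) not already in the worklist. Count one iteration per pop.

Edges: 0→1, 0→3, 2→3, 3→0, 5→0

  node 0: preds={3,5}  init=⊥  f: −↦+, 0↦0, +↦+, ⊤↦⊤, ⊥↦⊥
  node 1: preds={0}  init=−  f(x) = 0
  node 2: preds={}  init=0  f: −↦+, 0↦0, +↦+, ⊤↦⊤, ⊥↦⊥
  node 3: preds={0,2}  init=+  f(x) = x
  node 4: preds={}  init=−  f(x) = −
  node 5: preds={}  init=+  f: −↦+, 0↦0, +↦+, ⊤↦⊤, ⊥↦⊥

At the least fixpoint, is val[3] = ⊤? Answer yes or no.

yes

Iteration log — 9 steps:
  step 1. node 0  ⊔preds=+  new=+  old=⊥  +wl: 
  step 2. node 1  ⊔preds=+  new=⊤  old=−  +wl: 
  step 3. node 2  ⊔preds=⊥  new=0  stable
  step 4. node 3  ⊔preds=⊤  new=⊤  old=+  +wl: 0
  step 5. node 4  ⊔preds=⊥  new=−  stable
  step 6. node 5  ⊔preds=⊥  new=+  stable
  step 7. node 0  ⊔preds=⊤  new=⊤  old=+  +wl: 1,3
  step 8. node 1  ⊔preds=⊤  new=⊤  stable
  step 9. node 3  ⊔preds=⊤  new=⊤  stable

Least fixpoint reached:
  node 0: ⊤
  node 1: ⊤
  node 2: 0
  node 3: ⊤
  node 4: −
  node 5: +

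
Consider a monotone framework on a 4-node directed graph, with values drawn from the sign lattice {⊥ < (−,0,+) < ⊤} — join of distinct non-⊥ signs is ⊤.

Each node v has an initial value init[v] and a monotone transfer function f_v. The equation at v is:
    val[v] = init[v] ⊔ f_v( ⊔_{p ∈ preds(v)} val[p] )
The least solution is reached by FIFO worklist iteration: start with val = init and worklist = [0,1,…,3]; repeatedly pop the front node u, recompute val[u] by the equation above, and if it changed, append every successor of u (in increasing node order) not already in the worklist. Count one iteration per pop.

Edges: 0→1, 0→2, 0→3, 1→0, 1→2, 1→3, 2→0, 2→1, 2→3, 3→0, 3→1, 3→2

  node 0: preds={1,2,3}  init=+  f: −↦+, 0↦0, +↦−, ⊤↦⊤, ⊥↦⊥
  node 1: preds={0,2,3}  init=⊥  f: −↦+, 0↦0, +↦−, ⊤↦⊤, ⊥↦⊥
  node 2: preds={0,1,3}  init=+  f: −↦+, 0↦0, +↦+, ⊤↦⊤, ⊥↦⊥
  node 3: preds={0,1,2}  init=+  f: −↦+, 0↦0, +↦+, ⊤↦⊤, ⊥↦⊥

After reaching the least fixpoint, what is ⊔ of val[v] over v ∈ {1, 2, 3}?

Worklist (7 pops):
  #1 pop 0: in=+ → ⊤ (was +); enqueue []
  #2 pop 1: in=⊤ → ⊤ (was ⊥); enqueue [0]
  #3 pop 2: in=⊤ → ⊤ (was +); enqueue [1]
  #4 pop 3: in=⊤ → ⊤ (was +); enqueue [2]
  #5 pop 0: in=⊤ → ⊤ (no change)
  #6 pop 1: in=⊤ → ⊤ (no change)
  #7 pop 2: in=⊤ → ⊤ (no change)

Fixpoint:
  val[0] = ⊤
  val[1] = ⊤
  val[2] = ⊤
  val[3] = ⊤

⊤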